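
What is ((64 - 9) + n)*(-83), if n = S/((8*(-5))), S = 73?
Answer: -176541/40 ≈ -4413.5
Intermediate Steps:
n = -73/40 (n = 73/((8*(-5))) = 73/(-40) = 73*(-1/40) = -73/40 ≈ -1.8250)
((64 - 9) + n)*(-83) = ((64 - 9) - 73/40)*(-83) = (55 - 73/40)*(-83) = (2127/40)*(-83) = -176541/40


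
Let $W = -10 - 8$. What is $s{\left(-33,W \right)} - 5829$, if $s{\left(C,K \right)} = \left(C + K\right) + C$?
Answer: $-5913$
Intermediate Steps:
$W = -18$ ($W = -10 - 8 = -18$)
$s{\left(C,K \right)} = K + 2 C$
$s{\left(-33,W \right)} - 5829 = \left(-18 + 2 \left(-33\right)\right) - 5829 = \left(-18 - 66\right) - 5829 = -84 - 5829 = -5913$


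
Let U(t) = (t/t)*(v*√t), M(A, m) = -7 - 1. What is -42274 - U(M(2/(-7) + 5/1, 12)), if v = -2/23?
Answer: -42274 + 4*I*√2/23 ≈ -42274.0 + 0.24595*I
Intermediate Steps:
v = -2/23 (v = -2*1/23 = -2/23 ≈ -0.086957)
M(A, m) = -8
U(t) = -2*√t/23 (U(t) = (t/t)*(-2*√t/23) = 1*(-2*√t/23) = -2*√t/23)
-42274 - U(M(2/(-7) + 5/1, 12)) = -42274 - (-2)*√(-8)/23 = -42274 - (-2)*2*I*√2/23 = -42274 - (-4)*I*√2/23 = -42274 + 4*I*√2/23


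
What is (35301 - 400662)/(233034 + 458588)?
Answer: -365361/691622 ≈ -0.52827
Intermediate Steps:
(35301 - 400662)/(233034 + 458588) = -365361/691622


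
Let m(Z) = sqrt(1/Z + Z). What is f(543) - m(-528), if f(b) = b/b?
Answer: 1 - I*sqrt(9199905)/132 ≈ 1.0 - 22.978*I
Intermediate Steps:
m(Z) = sqrt(Z + 1/Z)
f(b) = 1
f(543) - m(-528) = 1 - sqrt(-528 + 1/(-528)) = 1 - sqrt(-528 - 1/528) = 1 - sqrt(-278785/528) = 1 - I*sqrt(9199905)/132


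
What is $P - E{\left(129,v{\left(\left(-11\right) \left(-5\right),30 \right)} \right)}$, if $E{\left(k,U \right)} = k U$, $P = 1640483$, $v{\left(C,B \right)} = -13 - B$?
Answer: $1646030$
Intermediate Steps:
$E{\left(k,U \right)} = U k$
$P - E{\left(129,v{\left(\left(-11\right) \left(-5\right),30 \right)} \right)} = 1640483 - \left(-13 - 30\right) 129 = 1640483 - \left(-43\right) 129 = 1640483 - -5547 = 1640483 + 5547 = 1646030$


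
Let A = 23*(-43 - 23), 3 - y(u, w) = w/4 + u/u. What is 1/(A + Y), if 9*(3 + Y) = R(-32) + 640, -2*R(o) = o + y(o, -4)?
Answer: -18/26069 ≈ -0.00069048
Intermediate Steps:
y(u, w) = 2 - w/4 (y(u, w) = 3 - (w/4 + u/u) = 3 - (w*(¼) + 1) = 3 - (w/4 + 1) = 3 - (1 + w/4) = 3 + (-1 - w/4) = 2 - w/4)
R(o) = -3/2 - o/2 (R(o) = -(o + (2 - ¼*(-4)))/2 = -(o + (2 + 1))/2 = -(o + 3)/2 = -(3 + o)/2 = -3/2 - o/2)
A = -1518 (A = 23*(-66) = -1518)
Y = 1255/18 (Y = -3 + ((-3/2 - ½*(-32)) + 640)/9 = -3 + ((-3/2 + 16) + 640)/9 = -3 + (29/2 + 640)/9 = -3 + (⅑)*(1309/2) = -3 + 1309/18 = 1255/18 ≈ 69.722)
1/(A + Y) = 1/(-1518 + 1255/18) = 1/(-26069/18) = -18/26069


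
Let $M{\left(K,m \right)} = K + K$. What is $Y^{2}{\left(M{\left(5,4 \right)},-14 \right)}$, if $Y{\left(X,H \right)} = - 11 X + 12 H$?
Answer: $77284$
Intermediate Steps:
$M{\left(K,m \right)} = 2 K$
$Y^{2}{\left(M{\left(5,4 \right)},-14 \right)} = \left(- 11 \cdot 2 \cdot 5 + 12 \left(-14\right)\right)^{2} = \left(\left(-11\right) 10 - 168\right)^{2} = \left(-110 - 168\right)^{2} = \left(-278\right)^{2} = 77284$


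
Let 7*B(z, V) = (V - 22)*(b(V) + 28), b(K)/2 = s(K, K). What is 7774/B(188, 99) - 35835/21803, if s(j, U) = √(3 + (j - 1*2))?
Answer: 75287821/5755992 ≈ 13.080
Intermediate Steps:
s(j, U) = √(1 + j) (s(j, U) = √(3 + (j - 2)) = √(3 + (-2 + j)) = √(1 + j))
b(K) = 2*√(1 + K)
B(z, V) = (-22 + V)*(28 + 2*√(1 + V))/7 (B(z, V) = ((V - 22)*(2*√(1 + V) + 28))/7 = ((-22 + V)*(28 + 2*√(1 + V)))/7 = (-22 + V)*(28 + 2*√(1 + V))/7)
7774/B(188, 99) - 35835/21803 = 7774/(-88 + 4*99 - 44*√(1 + 99)/7 + (2/7)*99*√(1 + 99)) - 35835/21803 = 7774/(-88 + 396 - 44*√100/7 + (2/7)*99*√100) - 35835*1/21803 = 7774/(-88 + 396 - 44/7*10 + (2/7)*99*10) - 35835/21803 = 7774/(-88 + 396 - 440/7 + 1980/7) - 35835/21803 = 7774/528 - 35835/21803 = 7774*(1/528) - 35835/21803 = 3887/264 - 35835/21803 = 75287821/5755992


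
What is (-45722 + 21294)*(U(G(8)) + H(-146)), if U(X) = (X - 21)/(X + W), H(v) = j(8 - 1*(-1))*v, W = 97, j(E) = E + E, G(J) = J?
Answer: 6740979884/105 ≈ 6.4200e+7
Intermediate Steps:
j(E) = 2*E
H(v) = 18*v (H(v) = (2*(8 - 1*(-1)))*v = (2*(8 + 1))*v = (2*9)*v = 18*v)
U(X) = (-21 + X)/(97 + X) (U(X) = (X - 21)/(X + 97) = (-21 + X)/(97 + X))
(-45722 + 21294)*(U(G(8)) + H(-146)) = (-45722 + 21294)*((-21 + 8)/(97 + 8) + 18*(-146)) = -24428*(-13/105 - 2628) = -24428*(-275953/105) = 6740979884/105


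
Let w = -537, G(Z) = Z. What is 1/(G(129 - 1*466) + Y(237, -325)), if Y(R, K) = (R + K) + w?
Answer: -1/962 ≈ -0.0010395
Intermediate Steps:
Y(R, K) = -537 + K + R (Y(R, K) = (R + K) - 537 = (K + R) - 537 = -537 + K + R)
1/(G(129 - 1*466) + Y(237, -325)) = 1/((129 - 1*466) + (-537 - 325 + 237)) = 1/((129 - 466) - 625) = 1/(-337 - 625) = 1/(-962) = -1/962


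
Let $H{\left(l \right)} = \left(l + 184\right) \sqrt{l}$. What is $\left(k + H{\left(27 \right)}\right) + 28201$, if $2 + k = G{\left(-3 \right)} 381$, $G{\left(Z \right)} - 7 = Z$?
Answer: $29723 + 633 \sqrt{3} \approx 30819.0$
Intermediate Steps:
$G{\left(Z \right)} = 7 + Z$
$H{\left(l \right)} = \sqrt{l} \left(184 + l\right)$ ($H{\left(l \right)} = \left(184 + l\right) \sqrt{l} = \sqrt{l} \left(184 + l\right)$)
$k = 1522$ ($k = -2 + \left(7 - 3\right) 381 = -2 + 4 \cdot 381 = -2 + 1524 = 1522$)
$\left(k + H{\left(27 \right)}\right) + 28201 = \left(1522 + \sqrt{27} \left(184 + 27\right)\right) + 28201 = \left(1522 + 3 \sqrt{3} \cdot 211\right) + 28201 = \left(1522 + 633 \sqrt{3}\right) + 28201 = 29723 + 633 \sqrt{3}$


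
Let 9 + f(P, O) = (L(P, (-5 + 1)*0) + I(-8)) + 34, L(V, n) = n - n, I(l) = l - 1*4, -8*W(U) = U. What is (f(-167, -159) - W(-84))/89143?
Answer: 5/178286 ≈ 2.8045e-5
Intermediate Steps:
W(U) = -U/8
I(l) = -4 + l (I(l) = l - 4 = -4 + l)
L(V, n) = 0
f(P, O) = 13 (f(P, O) = -9 + ((0 + (-4 - 8)) + 34) = -9 + ((0 - 12) + 34) = -9 + (-12 + 34) = -9 + 22 = 13)
(f(-167, -159) - W(-84))/89143 = (13 - (-1)*(-84)/8)/89143 = (13 - 1*21/2)*(1/89143) = (13 - 21/2)*(1/89143) = (5/2)*(1/89143) = 5/178286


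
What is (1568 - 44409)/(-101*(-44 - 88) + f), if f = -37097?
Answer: 42841/23765 ≈ 1.8027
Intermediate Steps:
(1568 - 44409)/(-101*(-44 - 88) + f) = (1568 - 44409)/(-101*(-44 - 88) - 37097) = -42841/(-101*(-132) - 37097) = -42841/(13332 - 37097) = -42841/(-23765) = -42841*(-1/23765) = 42841/23765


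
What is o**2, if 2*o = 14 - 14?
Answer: 0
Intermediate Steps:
o = 0 (o = (14 - 14)/2 = (1/2)*0 = 0)
o**2 = 0**2 = 0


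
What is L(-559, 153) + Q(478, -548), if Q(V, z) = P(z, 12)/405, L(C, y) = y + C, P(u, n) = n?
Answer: -54806/135 ≈ -405.97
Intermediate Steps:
L(C, y) = C + y
Q(V, z) = 4/135 (Q(V, z) = 12/405 = 12*(1/405) = 4/135)
L(-559, 153) + Q(478, -548) = (-559 + 153) + 4/135 = -406 + 4/135 = -54806/135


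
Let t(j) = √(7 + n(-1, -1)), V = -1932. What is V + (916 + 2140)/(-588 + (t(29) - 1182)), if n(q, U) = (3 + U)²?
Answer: -6058150668/3132889 - 3056*√11/3132889 ≈ -1933.7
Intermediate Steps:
t(j) = √11 (t(j) = √(7 + (3 - 1)²) = √(7 + 2²) = √(7 + 4) = √11)
V + (916 + 2140)/(-588 + (t(29) - 1182)) = -1932 + (916 + 2140)/(-588 + (√11 - 1182)) = -1932 + 3056/(-588 + (-1182 + √11)) = -1932 + 3056/(-1770 + √11)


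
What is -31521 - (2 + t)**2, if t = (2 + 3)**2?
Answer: -32250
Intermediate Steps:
t = 25 (t = 5**2 = 25)
-31521 - (2 + t)**2 = -31521 - (2 + 25)**2 = -31521 - 1*27**2 = -31521 - 1*729 = -31521 - 729 = -32250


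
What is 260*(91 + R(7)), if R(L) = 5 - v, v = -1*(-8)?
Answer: 22880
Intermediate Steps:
v = 8
R(L) = -3 (R(L) = 5 - 1*8 = 5 - 8 = -3)
260*(91 + R(7)) = 260*(91 - 3) = 260*88 = 22880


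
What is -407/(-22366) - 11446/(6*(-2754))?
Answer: 32840813/46196973 ≈ 0.71089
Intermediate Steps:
-407/(-22366) - 11446/(6*(-2754)) = -407*(-1/22366) - 11446/(-16524) = 407/22366 - 11446*(-1/16524) = 407/22366 + 5723/8262 = 32840813/46196973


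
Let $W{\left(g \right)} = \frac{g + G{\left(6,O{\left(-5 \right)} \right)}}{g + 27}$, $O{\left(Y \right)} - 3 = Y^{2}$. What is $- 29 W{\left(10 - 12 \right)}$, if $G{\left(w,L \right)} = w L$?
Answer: $- \frac{4814}{25} \approx -192.56$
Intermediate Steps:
$O{\left(Y \right)} = 3 + Y^{2}$
$G{\left(w,L \right)} = L w$
$W{\left(g \right)} = \frac{168 + g}{27 + g}$ ($W{\left(g \right)} = \frac{g + \left(3 + \left(-5\right)^{2}\right) 6}{g + 27} = \frac{g + \left(3 + 25\right) 6}{27 + g} = \frac{g + 28 \cdot 6}{27 + g} = \frac{g + 168}{27 + g} = \frac{168 + g}{27 + g}$)
$- 29 W{\left(10 - 12 \right)} = - 29 \frac{168 + \left(10 - 12\right)}{27 + \left(10 - 12\right)} = - 29 \frac{168 - 2}{27 - 2} = - 29 \cdot \frac{1}{25} \cdot 166 = \left(-29\right) \frac{166}{25} = - \frac{4814}{25}$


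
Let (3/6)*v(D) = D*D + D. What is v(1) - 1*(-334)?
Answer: 338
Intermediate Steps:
v(D) = 2*D + 2*D**2 (v(D) = 2*(D*D + D) = 2*(D**2 + D) = 2*(D + D**2) = 2*D + 2*D**2)
v(1) - 1*(-334) = 2*1*(1 + 1) - 1*(-334) = 2*1*2 + 334 = 4 + 334 = 338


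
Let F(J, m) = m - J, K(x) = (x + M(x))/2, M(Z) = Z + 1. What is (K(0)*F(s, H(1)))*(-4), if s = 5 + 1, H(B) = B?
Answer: 10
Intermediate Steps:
s = 6
M(Z) = 1 + Z
K(x) = ½ + x (K(x) = (x + (1 + x))/2 = (1 + 2*x)/2 = ½ + x)
(K(0)*F(s, H(1)))*(-4) = ((½ + 0)*(1 - 1*6))*(-4) = ((1 - 6)/2)*(-4) = ((½)*(-5))*(-4) = -5/2*(-4) = 10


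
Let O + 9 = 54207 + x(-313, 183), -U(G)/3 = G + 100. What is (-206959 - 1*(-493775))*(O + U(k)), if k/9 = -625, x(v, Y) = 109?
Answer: 20330091712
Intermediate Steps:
k = -5625 (k = 9*(-625) = -5625)
U(G) = -300 - 3*G (U(G) = -3*(G + 100) = -3*(100 + G) = -300 - 3*G)
O = 54307 (O = -9 + (54207 + 109) = -9 + 54316 = 54307)
(-206959 - 1*(-493775))*(O + U(k)) = (-206959 - 1*(-493775))*(54307 + (-300 - 3*(-5625))) = (-206959 + 493775)*(54307 + (-300 + 16875)) = 286816*(54307 + 16575) = 286816*70882 = 20330091712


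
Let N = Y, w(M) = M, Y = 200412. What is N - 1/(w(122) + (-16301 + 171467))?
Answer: 31121578655/155288 ≈ 2.0041e+5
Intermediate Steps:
N = 200412
N - 1/(w(122) + (-16301 + 171467)) = 200412 - 1/(122 + (-16301 + 171467)) = 200412 - 1/(122 + 155166) = 200412 - 1/155288 = 31121578655/155288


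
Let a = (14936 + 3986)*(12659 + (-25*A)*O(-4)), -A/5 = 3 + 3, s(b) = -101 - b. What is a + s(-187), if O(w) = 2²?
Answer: 296299684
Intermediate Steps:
O(w) = 4
A = -30 (A = -5*(3 + 3) = -5*6 = -30)
a = 296299598 (a = (14936 + 3986)*(12659 - 25*(-30)*4) = 18922*(12659 + 750*4) = 18922*(12659 + 3000) = 18922*15659 = 296299598)
a + s(-187) = 296299598 + (-101 - 1*(-187)) = 296299598 + (-101 + 187) = 296299598 + 86 = 296299684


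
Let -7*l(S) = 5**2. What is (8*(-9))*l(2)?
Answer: 1800/7 ≈ 257.14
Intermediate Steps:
l(S) = -25/7 (l(S) = -1/7*5**2 = -1/7*25 = -25/7)
(8*(-9))*l(2) = (8*(-9))*(-25/7) = -72*(-25/7) = 1800/7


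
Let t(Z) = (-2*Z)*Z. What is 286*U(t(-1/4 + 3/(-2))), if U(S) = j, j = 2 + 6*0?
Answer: 572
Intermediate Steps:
t(Z) = -2*Z²
j = 2 (j = 2 + 0 = 2)
U(S) = 2
286*U(t(-1/4 + 3/(-2))) = 286*2 = 572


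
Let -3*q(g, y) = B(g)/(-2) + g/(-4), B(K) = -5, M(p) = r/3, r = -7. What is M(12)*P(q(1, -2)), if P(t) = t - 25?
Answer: 721/12 ≈ 60.083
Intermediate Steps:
M(p) = -7/3
q(g, y) = -⅚ + g/12 (q(g, y) = -(-5/(-2) + g/(-4))/3 = -(-5*(-½) + g*(-¼))/3 = -(5/2 - g/4)/3 = -⅚ + g/12)
P(t) = -25 + t
M(12)*P(q(1, -2)) = -7*(-25 + (-⅚ + (1/12)*1))/3 = -7*(-25 + (-⅚ + 1/12))/3 = -7*(-25 - ¾)/3 = -7/3*(-103/4) = 721/12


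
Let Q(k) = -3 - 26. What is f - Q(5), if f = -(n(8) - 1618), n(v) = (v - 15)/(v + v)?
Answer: 26359/16 ≈ 1647.4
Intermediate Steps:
n(v) = (-15 + v)/(2*v) (n(v) = (-15 + v)/((2*v)) = (-15 + v)*(1/(2*v)) = (-15 + v)/(2*v))
Q(k) = -29
f = 25895/16 (f = -((½)*(-15 + 8)/8 - 1618) = -((½)*(⅛)*(-7) - 1618) = -(-7/16 - 1618) = -1*(-25895/16) = 25895/16 ≈ 1618.4)
f - Q(5) = 25895/16 - 1*(-29) = 25895/16 + 29 = 26359/16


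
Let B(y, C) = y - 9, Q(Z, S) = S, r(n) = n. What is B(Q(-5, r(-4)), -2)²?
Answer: 169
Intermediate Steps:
B(y, C) = -9 + y
B(Q(-5, r(-4)), -2)² = (-9 - 4)² = (-13)² = 169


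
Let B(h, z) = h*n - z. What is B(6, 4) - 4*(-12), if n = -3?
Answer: 26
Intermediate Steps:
B(h, z) = -z - 3*h (B(h, z) = h*(-3) - z = -3*h - z = -z - 3*h)
B(6, 4) - 4*(-12) = (-1*4 - 3*6) - 4*(-12) = (-4 - 18) + 48 = -22 + 48 = 26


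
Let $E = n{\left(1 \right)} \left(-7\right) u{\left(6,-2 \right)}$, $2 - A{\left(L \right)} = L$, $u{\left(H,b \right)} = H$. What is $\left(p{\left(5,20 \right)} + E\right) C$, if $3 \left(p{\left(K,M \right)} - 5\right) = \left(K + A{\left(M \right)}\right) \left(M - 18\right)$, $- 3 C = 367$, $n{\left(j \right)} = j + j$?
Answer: $\frac{96521}{9} \approx 10725.0$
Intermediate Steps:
$n{\left(j \right)} = 2 j$
$C = - \frac{367}{3}$ ($C = \left(- \frac{1}{3}\right) 367 = - \frac{367}{3} \approx -122.33$)
$A{\left(L \right)} = 2 - L$
$p{\left(K,M \right)} = 5 + \frac{\left(-18 + M\right) \left(2 + K - M\right)}{3}$ ($p{\left(K,M \right)} = 5 + \frac{\left(K - \left(-2 + M\right)\right) \left(M - 18\right)}{3} = 5 + \frac{\left(2 + K - M\right) \left(-18 + M\right)}{3} = 5 + \frac{\left(-18 + M\right) \left(2 + K - M\right)}{3}$)
$E = -84$ ($E = 2 \cdot 1 \left(-7\right) 6 = 2 \left(-7\right) 6 = \left(-14\right) 6 = -84$)
$\left(p{\left(5,20 \right)} + E\right) C = \left(\left(-7 - 30 - \frac{20^{2}}{3} + \frac{20}{3} \cdot 20 + \frac{1}{3} \cdot 5 \cdot 20\right) - 84\right) \left(- \frac{367}{3}\right) = \left(\left(-7 - 30 - \frac{400}{3} + \frac{400}{3} + \frac{100}{3}\right) - 84\right) \left(- \frac{367}{3}\right) = \left(- \frac{11}{3} - 84\right) \left(- \frac{367}{3}\right) = \left(- \frac{263}{3}\right) \left(- \frac{367}{3}\right) = \frac{96521}{9}$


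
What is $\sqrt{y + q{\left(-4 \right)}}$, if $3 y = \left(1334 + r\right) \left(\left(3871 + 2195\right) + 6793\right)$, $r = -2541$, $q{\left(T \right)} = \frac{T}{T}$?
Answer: $\frac{i \sqrt{46562430}}{3} \approx 2274.6 i$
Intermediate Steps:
$q{\left(T \right)} = 1$
$y = - \frac{15520813}{3}$ ($y = \frac{\left(1334 - 2541\right) \left(\left(3871 + 2195\right) + 6793\right)}{3} = \frac{\left(-1207\right) \left(6066 + 6793\right)}{3} = \frac{\left(-1207\right) 12859}{3} = \frac{1}{3} \left(-15520813\right) = - \frac{15520813}{3} \approx -5.1736 \cdot 10^{6}$)
$\sqrt{y + q{\left(-4 \right)}} = \sqrt{- \frac{15520813}{3} + 1} = \sqrt{- \frac{15520810}{3}} = \frac{i \sqrt{46562430}}{3}$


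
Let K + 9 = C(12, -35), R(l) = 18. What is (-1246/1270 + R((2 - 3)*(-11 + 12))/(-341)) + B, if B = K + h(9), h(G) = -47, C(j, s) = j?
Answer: -9751413/216535 ≈ -45.034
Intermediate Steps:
K = 3 (K = -9 + 12 = 3)
B = -44 (B = 3 - 47 = -44)
(-1246/1270 + R((2 - 3)*(-11 + 12))/(-341)) + B = (-1246/1270 + 18/(-341)) - 44 = (-1246*1/1270 + 18*(-1/341)) - 44 = (-623/635 - 18/341) - 44 = -223873/216535 - 44 = -9751413/216535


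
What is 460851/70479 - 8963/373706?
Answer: 57197026843/8779475058 ≈ 6.5149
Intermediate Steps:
460851/70479 - 8963/373706 = 460851*(1/70479) - 8963*1/373706 = 153617/23493 - 8963/373706 = 57197026843/8779475058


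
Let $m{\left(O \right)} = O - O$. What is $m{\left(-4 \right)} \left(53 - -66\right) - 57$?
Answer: $-57$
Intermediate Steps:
$m{\left(O \right)} = 0$
$m{\left(-4 \right)} \left(53 - -66\right) - 57 = 0 \left(53 - -66\right) - 57 = 0 \left(53 + 66\right) - 57 = 0 \cdot 119 - 57 = 0 - 57 = -57$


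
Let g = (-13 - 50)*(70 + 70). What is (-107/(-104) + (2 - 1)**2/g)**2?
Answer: 55653056281/52587662400 ≈ 1.0583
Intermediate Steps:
g = -8820 (g = -63*140 = -8820)
(-107/(-104) + (2 - 1)**2/g)**2 = (-107/(-104) + (2 - 1)**2/(-8820))**2 = (-107*(-1/104) + 1**2*(-1/8820))**2 = (107/104 + 1*(-1/8820))**2 = (107/104 - 1/8820)**2 = (235909/229320)**2 = 55653056281/52587662400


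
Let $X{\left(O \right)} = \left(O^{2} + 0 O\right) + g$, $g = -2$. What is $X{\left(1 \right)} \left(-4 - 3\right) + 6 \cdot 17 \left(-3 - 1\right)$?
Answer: $-401$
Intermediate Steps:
$X{\left(O \right)} = -2 + O^{2}$ ($X{\left(O \right)} = \left(O^{2} + 0 O\right) - 2 = \left(O^{2} + 0\right) - 2 = O^{2} - 2 = -2 + O^{2}$)
$X{\left(1 \right)} \left(-4 - 3\right) + 6 \cdot 17 \left(-3 - 1\right) = \left(-2 + 1^{2}\right) \left(-4 - 3\right) + 6 \cdot 17 \left(-3 - 1\right) = \left(-2 + 1\right) \left(-7\right) + 6 \cdot 17 \left(-3 - 1\right) = \left(-1\right) \left(-7\right) + 6 \cdot 17 \left(-4\right) = 7 + 6 \left(-68\right) = 7 - 408 = -401$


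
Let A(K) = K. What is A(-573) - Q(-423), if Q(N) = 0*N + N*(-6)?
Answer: -3111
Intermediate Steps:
Q(N) = -6*N (Q(N) = 0 - 6*N = -6*N)
A(-573) - Q(-423) = -573 - (-6)*(-423) = -573 - 1*2538 = -573 - 2538 = -3111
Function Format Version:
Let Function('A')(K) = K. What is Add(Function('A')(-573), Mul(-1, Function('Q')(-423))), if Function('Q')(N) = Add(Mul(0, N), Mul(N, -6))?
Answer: -3111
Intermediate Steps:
Function('Q')(N) = Mul(-6, N) (Function('Q')(N) = Add(0, Mul(-6, N)) = Mul(-6, N))
Add(Function('A')(-573), Mul(-1, Function('Q')(-423))) = Add(-573, Mul(-1, Mul(-6, -423))) = Add(-573, Mul(-1, 2538)) = Add(-573, -2538) = -3111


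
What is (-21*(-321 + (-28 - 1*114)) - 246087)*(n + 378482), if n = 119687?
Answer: -117749217516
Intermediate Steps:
(-21*(-321 + (-28 - 1*114)) - 246087)*(n + 378482) = (-21*(-321 + (-28 - 1*114)) - 246087)*(119687 + 378482) = (-21*(-321 + (-28 - 114)) - 246087)*498169 = (-21*(-321 - 142) - 246087)*498169 = (-21*(-463) - 246087)*498169 = (9723 - 246087)*498169 = -236364*498169 = -117749217516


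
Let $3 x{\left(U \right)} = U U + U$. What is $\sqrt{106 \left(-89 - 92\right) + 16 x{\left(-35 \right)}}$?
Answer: $\frac{i \sqrt{115554}}{3} \approx 113.31 i$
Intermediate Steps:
$x{\left(U \right)} = \frac{U}{3} + \frac{U^{2}}{3}$ ($x{\left(U \right)} = \frac{U U + U}{3} = \frac{U^{2} + U}{3} = \frac{U + U^{2}}{3} = \frac{U}{3} + \frac{U^{2}}{3}$)
$\sqrt{106 \left(-89 - 92\right) + 16 x{\left(-35 \right)}} = \sqrt{106 \left(-89 - 92\right) + 16 \cdot \frac{1}{3} \left(-35\right) \left(1 - 35\right)} = \sqrt{106 \left(-181\right) + 16 \cdot \frac{1}{3} \left(-35\right) \left(-34\right)} = \sqrt{-19186 + 16 \cdot \frac{1190}{3}} = \sqrt{-19186 + \frac{19040}{3}} = \sqrt{- \frac{38518}{3}} = \frac{i \sqrt{115554}}{3}$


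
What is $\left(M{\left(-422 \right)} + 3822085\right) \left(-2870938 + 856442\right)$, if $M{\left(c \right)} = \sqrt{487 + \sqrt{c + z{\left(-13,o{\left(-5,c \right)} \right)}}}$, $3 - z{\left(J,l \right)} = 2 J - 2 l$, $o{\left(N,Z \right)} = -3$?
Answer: $-7699574944160 - 2014496 \sqrt{487 + i \sqrt{399}} \approx -7.6996 \cdot 10^{12} - 9.1152 \cdot 10^{5} i$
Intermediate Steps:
$z{\left(J,l \right)} = 3 - 2 J + 2 l$ ($z{\left(J,l \right)} = 3 - \left(2 J - 2 l\right) = 3 - \left(- 2 l + 2 J\right) = 3 - 2 J + 2 l$)
$M{\left(c \right)} = \sqrt{487 + \sqrt{23 + c}}$ ($M{\left(c \right)} = \sqrt{487 + \sqrt{c + \left(3 - -26 + 2 \left(-3\right)\right)}} = \sqrt{487 + \sqrt{c + \left(3 + 26 - 6\right)}} = \sqrt{487 + \sqrt{c + 23}} = \sqrt{487 + \sqrt{23 + c}}$)
$\left(M{\left(-422 \right)} + 3822085\right) \left(-2870938 + 856442\right) = \left(\sqrt{487 + \sqrt{23 - 422}} + 3822085\right) \left(-2870938 + 856442\right) = \left(\sqrt{487 + \sqrt{-399}} + 3822085\right) \left(-2014496\right) = \left(\sqrt{487 + i \sqrt{399}} + 3822085\right) \left(-2014496\right) = \left(3822085 + \sqrt{487 + i \sqrt{399}}\right) \left(-2014496\right) = -7699574944160 - 2014496 \sqrt{487 + i \sqrt{399}}$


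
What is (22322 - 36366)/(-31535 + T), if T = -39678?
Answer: 14044/71213 ≈ 0.19721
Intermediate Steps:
(22322 - 36366)/(-31535 + T) = (22322 - 36366)/(-31535 - 39678) = -14044/(-71213) = -14044*(-1/71213) = 14044/71213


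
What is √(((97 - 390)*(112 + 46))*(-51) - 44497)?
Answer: √2316497 ≈ 1522.0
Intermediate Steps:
√(((97 - 390)*(112 + 46))*(-51) - 44497) = √(-293*158*(-51) - 44497) = √(-46294*(-51) - 44497) = √(2360994 - 44497) = √2316497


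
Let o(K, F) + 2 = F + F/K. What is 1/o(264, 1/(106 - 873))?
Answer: -202488/405241 ≈ -0.49967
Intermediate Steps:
o(K, F) = -2 + F + F/K (o(K, F) = -2 + (F + F/K) = -2 + F + F/K)
1/o(264, 1/(106 - 873)) = 1/(-2 + 1/(106 - 873) + 1/((106 - 873)*264)) = 1/(-2 + 1/(-767) + (1/264)/(-767)) = 1/(-2 - 1/767 - 1/767*1/264) = 1/(-2 - 1/767 - 1/202488) = 1/(-405241/202488) = -202488/405241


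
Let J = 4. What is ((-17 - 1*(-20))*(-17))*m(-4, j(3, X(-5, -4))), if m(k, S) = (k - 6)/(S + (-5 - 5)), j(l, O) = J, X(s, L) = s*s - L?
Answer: -85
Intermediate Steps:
X(s, L) = s**2 - L
j(l, O) = 4
m(k, S) = (-6 + k)/(-10 + S) (m(k, S) = (-6 + k)/(S - 10) = (-6 + k)/(-10 + S))
((-17 - 1*(-20))*(-17))*m(-4, j(3, X(-5, -4))) = ((-17 - 1*(-20))*(-17))*((-6 - 4)/(-10 + 4)) = ((-17 + 20)*(-17))*(-10/(-6)) = (3*(-17))*(-1/6*(-10)) = -51*5/3 = -85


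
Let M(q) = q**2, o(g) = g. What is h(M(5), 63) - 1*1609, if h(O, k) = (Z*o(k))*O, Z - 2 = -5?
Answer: -6334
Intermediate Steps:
Z = -3 (Z = 2 - 5 = -3)
h(O, k) = -3*O*k (h(O, k) = (-3*k)*O = -3*O*k)
h(M(5), 63) - 1*1609 = -3*5**2*63 - 1*1609 = -3*25*63 - 1609 = -4725 - 1609 = -6334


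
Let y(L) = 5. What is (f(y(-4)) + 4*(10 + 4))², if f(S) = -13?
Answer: 1849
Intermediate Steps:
(f(y(-4)) + 4*(10 + 4))² = (-13 + 4*(10 + 4))² = (-13 + 4*14)² = (-13 + 56)² = 43² = 1849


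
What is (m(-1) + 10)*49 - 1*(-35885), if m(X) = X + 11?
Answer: 36865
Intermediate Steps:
m(X) = 11 + X
(m(-1) + 10)*49 - 1*(-35885) = ((11 - 1) + 10)*49 - 1*(-35885) = (10 + 10)*49 + 35885 = 20*49 + 35885 = 980 + 35885 = 36865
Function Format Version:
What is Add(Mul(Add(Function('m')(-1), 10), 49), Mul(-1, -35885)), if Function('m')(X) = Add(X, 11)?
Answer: 36865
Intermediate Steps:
Function('m')(X) = Add(11, X)
Add(Mul(Add(Function('m')(-1), 10), 49), Mul(-1, -35885)) = Add(Mul(Add(Add(11, -1), 10), 49), Mul(-1, -35885)) = Add(Mul(Add(10, 10), 49), 35885) = Add(Mul(20, 49), 35885) = Add(980, 35885) = 36865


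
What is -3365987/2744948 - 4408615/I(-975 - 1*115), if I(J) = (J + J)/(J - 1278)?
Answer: -1432808367851751/299199332 ≈ -4.7888e+6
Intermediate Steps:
I(J) = 2*J/(-1278 + J) (I(J) = (2*J)/(-1278 + J) = 2*J/(-1278 + J))
-3365987/2744948 - 4408615/I(-975 - 1*115) = -3365987/2744948 - 4408615*(-1278 + (-975 - 1*115))/(2*(-975 - 1*115)) = -3365987*1/2744948 - 4408615*(-1278 + (-975 - 115))/(2*(-975 - 115)) = -3365987/2744948 - 4408615/(2*(-1090)/(-1278 - 1090)) = -3365987/2744948 - 4408615/(2*(-1090)/(-2368)) = -3365987/2744948 - 4408615/(2*(-1090)*(-1/2368)) = -3365987/2744948 - 4408615/545/592 = -3365987/2744948 - 4408615*592/545 = -3365987/2744948 - 521980016/109 = -1432808367851751/299199332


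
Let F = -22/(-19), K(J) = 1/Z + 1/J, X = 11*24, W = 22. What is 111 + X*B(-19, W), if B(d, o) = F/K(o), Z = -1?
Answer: -27829/133 ≈ -209.24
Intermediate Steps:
X = 264
K(J) = -1 + 1/J (K(J) = 1/(-1) + 1/J = 1*(-1) + 1/J = -1 + 1/J)
F = 22/19 (F = -22*(-1/19) = 22/19 ≈ 1.1579)
B(d, o) = 22*o/(19*(1 - o)) (B(d, o) = 22/(19*(((1 - o)/o))) = 22*(o/(1 - o))/19 = 22*o/(19*(1 - o)))
111 + X*B(-19, W) = 111 + 264*((22/19)*22/(1 - 1*22)) = 111 + 264*((22/19)*22/(1 - 22)) = 111 + 264*((22/19)*22/(-21)) = 111 + 264*((22/19)*22*(-1/21)) = 111 + 264*(-484/399) = 111 - 42592/133 = -27829/133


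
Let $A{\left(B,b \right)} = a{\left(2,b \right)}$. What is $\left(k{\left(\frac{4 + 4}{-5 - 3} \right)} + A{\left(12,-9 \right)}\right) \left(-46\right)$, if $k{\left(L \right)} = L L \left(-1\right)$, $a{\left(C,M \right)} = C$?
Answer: $-46$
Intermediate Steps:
$A{\left(B,b \right)} = 2$
$k{\left(L \right)} = - L^{2}$ ($k{\left(L \right)} = L^{2} \left(-1\right) = - L^{2}$)
$\left(k{\left(\frac{4 + 4}{-5 - 3} \right)} + A{\left(12,-9 \right)}\right) \left(-46\right) = \left(- \left(\frac{4 + 4}{-5 - 3}\right)^{2} + 2\right) \left(-46\right) = \left(- \left(\frac{8}{-8}\right)^{2} + 2\right) \left(-46\right) = \left(- \left(8 \left(- \frac{1}{8}\right)\right)^{2} + 2\right) \left(-46\right) = \left(- \left(-1\right)^{2} + 2\right) \left(-46\right) = \left(\left(-1\right) 1 + 2\right) \left(-46\right) = \left(-1 + 2\right) \left(-46\right) = 1 \left(-46\right) = -46$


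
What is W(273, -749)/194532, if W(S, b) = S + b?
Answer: -119/48633 ≈ -0.0024469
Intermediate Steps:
W(273, -749)/194532 = (273 - 749)/194532 = -476*1/194532 = -119/48633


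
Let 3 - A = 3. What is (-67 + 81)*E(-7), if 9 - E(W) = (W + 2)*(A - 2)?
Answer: -14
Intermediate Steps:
A = 0 (A = 3 - 1*3 = 3 - 3 = 0)
E(W) = 13 + 2*W (E(W) = 9 - (W + 2)*(0 - 2) = 9 - (2 + W)*(-2) = 9 - (-4 - 2*W) = 9 + (4 + 2*W) = 13 + 2*W)
(-67 + 81)*E(-7) = (-67 + 81)*(13 + 2*(-7)) = 14*(13 - 14) = 14*(-1) = -14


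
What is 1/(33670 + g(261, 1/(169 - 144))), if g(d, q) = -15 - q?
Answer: 25/841374 ≈ 2.9713e-5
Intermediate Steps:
1/(33670 + g(261, 1/(169 - 144))) = 1/(33670 + (-15 - 1/(169 - 144))) = 1/(33670 + (-15 - 1/25)) = 1/(33670 - 376/25) = 1/(841374/25) = 25/841374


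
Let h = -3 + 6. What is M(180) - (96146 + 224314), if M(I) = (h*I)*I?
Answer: -223260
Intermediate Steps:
h = 3
M(I) = 3*I² (M(I) = (3*I)*I = 3*I²)
M(180) - (96146 + 224314) = 3*180² - (96146 + 224314) = 3*32400 - 1*320460 = 97200 - 320460 = -223260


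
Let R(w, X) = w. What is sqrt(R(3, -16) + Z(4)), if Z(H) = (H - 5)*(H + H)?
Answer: I*sqrt(5) ≈ 2.2361*I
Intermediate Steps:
Z(H) = 2*H*(-5 + H) (Z(H) = (-5 + H)*(2*H) = 2*H*(-5 + H))
sqrt(R(3, -16) + Z(4)) = sqrt(3 + 2*4*(-5 + 4)) = sqrt(3 + 2*4*(-1)) = sqrt(3 - 8) = sqrt(-5) = I*sqrt(5)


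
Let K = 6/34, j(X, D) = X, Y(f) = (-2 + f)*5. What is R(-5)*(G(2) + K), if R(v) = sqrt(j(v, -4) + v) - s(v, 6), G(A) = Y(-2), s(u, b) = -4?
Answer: -1348/17 - 337*I*sqrt(10)/17 ≈ -79.294 - 62.688*I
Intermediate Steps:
Y(f) = -10 + 5*f
G(A) = -20 (G(A) = -10 + 5*(-2) = -10 - 10 = -20)
K = 3/17 (K = 6*(1/34) = 3/17 ≈ 0.17647)
R(v) = 4 + sqrt(2)*sqrt(v) (R(v) = sqrt(v + v) - 1*(-4) = sqrt(2*v) + 4 = sqrt(2)*sqrt(v) + 4 = 4 + sqrt(2)*sqrt(v))
R(-5)*(G(2) + K) = (4 + sqrt(2)*sqrt(-5))*(-20 + 3/17) = (4 + sqrt(2)*(I*sqrt(5)))*(-337/17) = (4 + I*sqrt(10))*(-337/17) = -1348/17 - 337*I*sqrt(10)/17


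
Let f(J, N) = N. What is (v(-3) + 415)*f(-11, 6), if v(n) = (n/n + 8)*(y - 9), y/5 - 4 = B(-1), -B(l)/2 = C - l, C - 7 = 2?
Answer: -2316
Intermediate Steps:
C = 9 (C = 7 + 2 = 9)
B(l) = -18 + 2*l (B(l) = -2*(9 - l) = -18 + 2*l)
y = -80 (y = 20 + 5*(-18 + 2*(-1)) = 20 + 5*(-18 - 2) = 20 + 5*(-20) = 20 - 100 = -80)
v(n) = -801 (v(n) = (n/n + 8)*(-80 - 9) = (1 + 8)*(-89) = 9*(-89) = -801)
(v(-3) + 415)*f(-11, 6) = (-801 + 415)*6 = -386*6 = -2316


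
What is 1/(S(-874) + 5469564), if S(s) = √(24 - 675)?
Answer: 1823188/9972043450249 - I*√651/29916130350747 ≈ 1.8283e-7 - 8.5287e-13*I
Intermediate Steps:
S(s) = I*√651 (S(s) = √(-651) = I*√651)
1/(S(-874) + 5469564) = 1/(I*√651 + 5469564) = 1/(5469564 + I*√651)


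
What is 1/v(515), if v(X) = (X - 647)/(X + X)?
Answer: -515/66 ≈ -7.8030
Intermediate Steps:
v(X) = (-647 + X)/(2*X) (v(X) = (-647 + X)/((2*X)) = (-647 + X)*(1/(2*X)) = (-647 + X)/(2*X))
1/v(515) = 1/((1/2)*(-647 + 515)/515) = 1/((1/2)*(1/515)*(-132)) = 1/(-66/515) = -515/66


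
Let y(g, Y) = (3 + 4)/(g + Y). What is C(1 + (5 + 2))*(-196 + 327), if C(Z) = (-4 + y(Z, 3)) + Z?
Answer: 6681/11 ≈ 607.36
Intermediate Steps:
y(g, Y) = 7/(Y + g)
C(Z) = -4 + Z + 7/(3 + Z) (C(Z) = (-4 + 7/(3 + Z)) + Z = -4 + Z + 7/(3 + Z))
C(1 + (5 + 2))*(-196 + 327) = ((-5 + (1 + (5 + 2))**2 - (1 + (5 + 2)))/(3 + (1 + (5 + 2))))*(-196 + 327) = ((-5 + (1 + 7)**2 - (1 + 7))/(3 + (1 + 7)))*131 = ((-5 + 8**2 - 1*8)/(3 + 8))*131 = ((-5 + 64 - 8)/11)*131 = ((1/11)*51)*131 = (51/11)*131 = 6681/11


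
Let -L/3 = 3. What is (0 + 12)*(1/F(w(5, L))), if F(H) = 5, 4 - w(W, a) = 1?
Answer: 12/5 ≈ 2.4000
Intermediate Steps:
L = -9 (L = -3*3 = -9)
w(W, a) = 3 (w(W, a) = 4 - 1*1 = 4 - 1 = 3)
(0 + 12)*(1/F(w(5, L))) = (0 + 12)*(1/5) = 12*(1*(⅕)) = 12*(⅕) = 12/5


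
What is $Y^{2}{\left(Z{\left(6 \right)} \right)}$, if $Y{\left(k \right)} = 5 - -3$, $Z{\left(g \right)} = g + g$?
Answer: $64$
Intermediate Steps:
$Z{\left(g \right)} = 2 g$
$Y{\left(k \right)} = 8$ ($Y{\left(k \right)} = 5 + 3 = 8$)
$Y^{2}{\left(Z{\left(6 \right)} \right)} = 8^{2} = 64$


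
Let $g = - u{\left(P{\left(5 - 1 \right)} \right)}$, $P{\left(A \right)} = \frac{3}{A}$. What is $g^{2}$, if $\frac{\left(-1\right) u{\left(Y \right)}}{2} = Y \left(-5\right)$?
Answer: $\frac{225}{4} \approx 56.25$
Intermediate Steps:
$u{\left(Y \right)} = 10 Y$ ($u{\left(Y \right)} = - 2 Y \left(-5\right) = - 2 \left(- 5 Y\right) = 10 Y$)
$g = - \frac{15}{2}$ ($g = - 10 \frac{3}{5 - 1} = - 10 \cdot \frac{3}{4} = - 10 \cdot 3 \cdot \frac{1}{4} = - \frac{10 \cdot 3}{4} = \left(-1\right) \frac{15}{2} = - \frac{15}{2} \approx -7.5$)
$g^{2} = \left(- \frac{15}{2}\right)^{2} = \frac{225}{4}$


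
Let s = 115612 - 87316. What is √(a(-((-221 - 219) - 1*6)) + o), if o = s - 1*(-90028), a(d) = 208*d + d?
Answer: √211538 ≈ 459.93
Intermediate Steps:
s = 28296
a(d) = 209*d
o = 118324 (o = 28296 - 1*(-90028) = 28296 + 90028 = 118324)
√(a(-((-221 - 219) - 1*6)) + o) = √(209*(-((-221 - 219) - 1*6)) + 118324) = √(209*(-(-440 - 6)) + 118324) = √(209*(-1*(-446)) + 118324) = √(209*446 + 118324) = √(93214 + 118324) = √211538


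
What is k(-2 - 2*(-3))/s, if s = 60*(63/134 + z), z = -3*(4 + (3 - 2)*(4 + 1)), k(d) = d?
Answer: -134/53325 ≈ -0.0025129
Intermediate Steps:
z = -27 (z = -3*(4 + 1*5) = -3*(4 + 5) = -3*9 = -27)
s = -106650/67 (s = 60*(63/134 - 27) = 60*(-3555/134) = -106650/67 ≈ -1591.8)
k(-2 - 2*(-3))/s = (-2 - 2*(-3))/(-106650/67) = (-2 + 6)*(-67/106650) = 4*(-67/106650) = -134/53325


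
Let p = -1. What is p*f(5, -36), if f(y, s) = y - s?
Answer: -41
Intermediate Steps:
p*f(5, -36) = -(5 - 1*(-36)) = -(5 + 36) = -1*41 = -41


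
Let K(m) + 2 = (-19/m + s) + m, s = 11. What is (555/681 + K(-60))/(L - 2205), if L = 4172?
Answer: -679207/26790540 ≈ -0.025352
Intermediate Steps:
K(m) = 9 + m - 19/m (K(m) = -2 + ((-19/m + 11) + m) = -2 + ((11 - 19/m) + m) = -2 + (11 + m - 19/m) = 9 + m - 19/m)
(555/681 + K(-60))/(L - 2205) = (555/681 + (9 - 60 - 19/(-60)))/(4172 - 2205) = (555*(1/681) + (9 - 60 - 19*(-1/60)))/1967 = (185/227 + (9 - 60 + 19/60))*(1/1967) = (185/227 - 3041/60)*(1/1967) = -679207/13620*1/1967 = -679207/26790540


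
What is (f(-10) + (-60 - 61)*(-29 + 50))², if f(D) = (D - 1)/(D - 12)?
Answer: 25816561/4 ≈ 6.4541e+6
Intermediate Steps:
f(D) = (-1 + D)/(-12 + D)
(f(-10) + (-60 - 61)*(-29 + 50))² = ((-1 - 10)/(-12 - 10) + (-60 - 61)*(-29 + 50))² = (-11/(-22) - 121*21)² = (-1/22*(-11) - 2541)² = (½ - 2541)² = (-5081/2)² = 25816561/4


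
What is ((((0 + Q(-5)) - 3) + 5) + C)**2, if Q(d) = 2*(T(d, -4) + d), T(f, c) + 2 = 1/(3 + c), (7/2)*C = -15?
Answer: 16384/49 ≈ 334.37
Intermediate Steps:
C = -30/7 (C = (2/7)*(-15) = -30/7 ≈ -4.2857)
T(f, c) = -2 + 1/(3 + c)
Q(d) = -6 + 2*d (Q(d) = 2*((-5 - 2*(-4))/(3 - 4) + d) = 2*((-5 + 8)/(-1) + d) = 2*(-1*3 + d) = 2*(-3 + d) = -6 + 2*d)
((((0 + Q(-5)) - 3) + 5) + C)**2 = ((((0 + (-6 + 2*(-5))) - 3) + 5) - 30/7)**2 = ((((0 + (-6 - 10)) - 3) + 5) - 30/7)**2 = ((((0 - 16) - 3) + 5) - 30/7)**2 = (((-16 - 3) + 5) - 30/7)**2 = ((-19 + 5) - 30/7)**2 = (-14 - 30/7)**2 = (-128/7)**2 = 16384/49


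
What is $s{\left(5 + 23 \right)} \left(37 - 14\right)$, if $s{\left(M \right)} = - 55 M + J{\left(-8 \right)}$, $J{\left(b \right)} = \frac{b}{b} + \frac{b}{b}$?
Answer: $-35374$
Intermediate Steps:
$J{\left(b \right)} = 2$ ($J{\left(b \right)} = 1 + 1 = 2$)
$s{\left(M \right)} = 2 - 55 M$ ($s{\left(M \right)} = - 55 M + 2 = 2 - 55 M$)
$s{\left(5 + 23 \right)} \left(37 - 14\right) = \left(2 - 55 \left(5 + 23\right)\right) \left(37 - 14\right) = \left(2 - 1540\right) \left(37 - 14\right) = \left(2 - 1540\right) 23 = \left(-1538\right) 23 = -35374$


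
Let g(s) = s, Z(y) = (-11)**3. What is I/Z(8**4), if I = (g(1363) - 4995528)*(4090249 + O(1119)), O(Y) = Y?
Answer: 1857542442520/121 ≈ 1.5352e+10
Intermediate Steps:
Z(y) = -1331
I = -20432966867720 (I = (1363 - 4995528)*(4090249 + 1119) = -4994165*4091368 = -20432966867720)
I/Z(8**4) = -20432966867720/(-1331) = -20432966867720*(-1/1331) = 1857542442520/121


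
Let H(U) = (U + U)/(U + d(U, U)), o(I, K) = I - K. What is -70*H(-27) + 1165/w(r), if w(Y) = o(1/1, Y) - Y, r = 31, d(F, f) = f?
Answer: -5435/61 ≈ -89.098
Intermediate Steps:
w(Y) = 1 - 2*Y (w(Y) = (1/1 - Y) - Y = (1 - Y) - Y = 1 - 2*Y)
H(U) = 1 (H(U) = (U + U)/(U + U) = (2*U)/((2*U)) = (2*U)*(1/(2*U)) = 1)
-70*H(-27) + 1165/w(r) = -70*1 + 1165/(1 - 2*31) = -70 + 1165/(1 - 62) = -70 + 1165/(-61) = -70 + 1165*(-1/61) = -70 - 1165/61 = -5435/61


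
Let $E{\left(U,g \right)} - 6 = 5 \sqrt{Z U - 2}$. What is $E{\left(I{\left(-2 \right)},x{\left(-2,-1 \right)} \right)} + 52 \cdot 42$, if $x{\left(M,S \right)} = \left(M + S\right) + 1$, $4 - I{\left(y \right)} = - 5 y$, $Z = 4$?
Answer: $2190 + 5 i \sqrt{26} \approx 2190.0 + 25.495 i$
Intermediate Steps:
$I{\left(y \right)} = 4 + 5 y$ ($I{\left(y \right)} = 4 - - 5 y = 4 + 5 y$)
$x{\left(M,S \right)} = 1 + M + S$
$E{\left(U,g \right)} = 6 + 5 \sqrt{-2 + 4 U}$ ($E{\left(U,g \right)} = 6 + 5 \sqrt{4 U - 2} = 6 + 5 \sqrt{-2 + 4 U}$)
$E{\left(I{\left(-2 \right)},x{\left(-2,-1 \right)} \right)} + 52 \cdot 42 = \left(6 + 5 \sqrt{-2 + 4 \left(4 + 5 \left(-2\right)\right)}\right) + 52 \cdot 42 = \left(6 + 5 \sqrt{-2 + 4 \left(4 - 10\right)}\right) + 2184 = \left(6 + 5 \sqrt{-2 + 4 \left(-6\right)}\right) + 2184 = \left(6 + 5 \sqrt{-2 - 24}\right) + 2184 = \left(6 + 5 \sqrt{-26}\right) + 2184 = \left(6 + 5 i \sqrt{26}\right) + 2184 = 2190 + 5 i \sqrt{26}$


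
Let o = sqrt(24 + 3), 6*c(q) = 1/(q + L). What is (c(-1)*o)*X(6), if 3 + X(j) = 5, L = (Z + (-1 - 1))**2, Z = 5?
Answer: sqrt(3)/8 ≈ 0.21651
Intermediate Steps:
L = 9 (L = (5 + (-1 - 1))**2 = (5 - 2)**2 = 3**2 = 9)
c(q) = 1/(6*(9 + q)) (c(q) = 1/(6*(q + 9)) = 1/(6*(9 + q)))
X(j) = 2 (X(j) = -3 + 5 = 2)
o = 3*sqrt(3) (o = sqrt(27) = 3*sqrt(3) ≈ 5.1962)
(c(-1)*o)*X(6) = ((1/(6*(9 - 1)))*(3*sqrt(3)))*2 = (((1/6)/8)*(3*sqrt(3)))*2 = (((1/6)*(1/8))*(3*sqrt(3)))*2 = ((3*sqrt(3))/48)*2 = (sqrt(3)/16)*2 = sqrt(3)/8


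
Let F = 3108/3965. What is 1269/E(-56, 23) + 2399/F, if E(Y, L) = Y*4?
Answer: 75955421/24864 ≈ 3054.8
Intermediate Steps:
E(Y, L) = 4*Y
F = 3108/3965 (F = 3108*(1/3965) = 3108/3965 ≈ 0.78386)
1269/E(-56, 23) + 2399/F = 1269/((4*(-56))) + 2399/(3108/3965) = 1269/(-224) + 2399*(3965/3108) = 1269*(-1/224) + 9512035/3108 = -1269/224 + 9512035/3108 = 75955421/24864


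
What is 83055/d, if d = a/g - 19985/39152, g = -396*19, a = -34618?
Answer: 321925166640/15855221 ≈ 20304.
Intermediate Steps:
g = -7524
d = 15855221/3876048 (d = -34618/(-7524) - 19985/39152 = -34618*(-1/7524) - 19985*1/39152 = 911/198 - 19985/39152 = 15855221/3876048 ≈ 4.0906)
83055/d = 83055/(15855221/3876048) = 83055*(3876048/15855221) = 321925166640/15855221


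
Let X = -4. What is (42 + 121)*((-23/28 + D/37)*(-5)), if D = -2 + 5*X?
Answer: 1195605/1036 ≈ 1154.1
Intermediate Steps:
D = -22 (D = -2 + 5*(-4) = -2 - 20 = -22)
(42 + 121)*((-23/28 + D/37)*(-5)) = (42 + 121)*((-23/28 - 22/37)*(-5)) = 163*((-23*1/28 - 22*1/37)*(-5)) = 163*((-23/28 - 22/37)*(-5)) = 163*(-1467/1036*(-5)) = 163*(7335/1036) = 1195605/1036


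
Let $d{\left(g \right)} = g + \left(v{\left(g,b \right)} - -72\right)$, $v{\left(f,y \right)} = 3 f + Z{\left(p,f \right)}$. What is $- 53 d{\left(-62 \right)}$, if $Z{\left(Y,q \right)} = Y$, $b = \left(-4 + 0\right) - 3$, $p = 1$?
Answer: $9275$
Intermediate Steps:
$b = -7$ ($b = -4 - 3 = -7$)
$v{\left(f,y \right)} = 1 + 3 f$ ($v{\left(f,y \right)} = 3 f + 1 = 1 + 3 f$)
$d{\left(g \right)} = 73 + 4 g$ ($d{\left(g \right)} = g + \left(\left(1 + 3 g\right) - -72\right) = g + \left(\left(1 + 3 g\right) + 72\right) = g + \left(73 + 3 g\right) = 73 + 4 g$)
$- 53 d{\left(-62 \right)} = - 53 \left(73 + 4 \left(-62\right)\right) = - 53 \left(73 - 248\right) = \left(-53\right) \left(-175\right) = 9275$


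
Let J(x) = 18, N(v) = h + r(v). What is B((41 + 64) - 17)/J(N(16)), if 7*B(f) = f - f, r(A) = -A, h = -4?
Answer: 0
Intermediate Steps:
N(v) = -4 - v
B(f) = 0 (B(f) = (f - f)/7 = (⅐)*0 = 0)
B((41 + 64) - 17)/J(N(16)) = 0/18 = 0*(1/18) = 0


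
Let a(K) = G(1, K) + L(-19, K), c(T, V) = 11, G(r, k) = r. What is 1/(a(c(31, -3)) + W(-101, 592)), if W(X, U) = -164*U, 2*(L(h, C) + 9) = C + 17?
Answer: -1/97082 ≈ -1.0301e-5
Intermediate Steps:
L(h, C) = -1/2 + C/2 (L(h, C) = -9 + (C + 17)/2 = -9 + (17 + C)/2 = -9 + (17/2 + C/2) = -1/2 + C/2)
a(K) = 1/2 + K/2 (a(K) = 1 + (-1/2 + K/2) = 1/2 + K/2)
1/(a(c(31, -3)) + W(-101, 592)) = 1/((1/2 + (1/2)*11) - 164*592) = 1/((1/2 + 11/2) - 97088) = 1/(6 - 97088) = 1/(-97082) = -1/97082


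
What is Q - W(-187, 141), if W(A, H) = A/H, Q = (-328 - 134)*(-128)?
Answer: 8338363/141 ≈ 59137.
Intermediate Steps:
Q = 59136 (Q = -462*(-128) = 59136)
Q - W(-187, 141) = 59136 - (-187)/141 = 59136 - 1*(-187/141) = 59136 + 187/141 = 8338363/141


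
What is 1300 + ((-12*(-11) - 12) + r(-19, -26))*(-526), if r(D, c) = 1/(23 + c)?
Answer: -184934/3 ≈ -61645.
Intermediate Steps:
1300 + ((-12*(-11) - 12) + r(-19, -26))*(-526) = 1300 + ((-12*(-11) - 12) + 1/(23 - 26))*(-526) = 1300 + ((132 - 12) + 1/(-3))*(-526) = 1300 + (120 - 1/3)*(-526) = 1300 + (359/3)*(-526) = 1300 - 188834/3 = -184934/3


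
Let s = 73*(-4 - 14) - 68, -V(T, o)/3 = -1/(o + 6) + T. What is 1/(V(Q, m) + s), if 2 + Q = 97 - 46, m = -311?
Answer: -305/466348 ≈ -0.00065402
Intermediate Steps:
Q = 49 (Q = -2 + (97 - 46) = -2 + 51 = 49)
V(T, o) = -3*T + 3/(6 + o) (V(T, o) = -3*(-1/(o + 6) + T) = -3*(-1/(6 + o) + T) = -3*(T - 1/(6 + o)) = -3*T + 3/(6 + o))
s = -1382 (s = 73*(-18) - 68 = -1314 - 68 = -1382)
1/(V(Q, m) + s) = 1/(3*(1 - 6*49 - 1*49*(-311))/(6 - 311) - 1382) = 1/(3*(1 - 294 + 15239)/(-305) - 1382) = 1/(3*(-1/305)*14946 - 1382) = 1/(-44838/305 - 1382) = 1/(-466348/305) = -305/466348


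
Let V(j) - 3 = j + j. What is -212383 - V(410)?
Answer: -213206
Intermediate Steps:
V(j) = 3 + 2*j (V(j) = 3 + (j + j) = 3 + 2*j)
-212383 - V(410) = -212383 - (3 + 2*410) = -212383 - (3 + 820) = -212383 - 1*823 = -212383 - 823 = -213206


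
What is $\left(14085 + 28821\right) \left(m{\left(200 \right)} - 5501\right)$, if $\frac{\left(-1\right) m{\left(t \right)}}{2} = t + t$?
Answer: $-270350706$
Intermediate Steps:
$m{\left(t \right)} = - 4 t$ ($m{\left(t \right)} = - 2 \left(t + t\right) = - 2 \cdot 2 t = - 4 t$)
$\left(14085 + 28821\right) \left(m{\left(200 \right)} - 5501\right) = \left(14085 + 28821\right) \left(\left(-4\right) 200 - 5501\right) = 42906 \left(-800 - 5501\right) = 42906 \left(-6301\right) = -270350706$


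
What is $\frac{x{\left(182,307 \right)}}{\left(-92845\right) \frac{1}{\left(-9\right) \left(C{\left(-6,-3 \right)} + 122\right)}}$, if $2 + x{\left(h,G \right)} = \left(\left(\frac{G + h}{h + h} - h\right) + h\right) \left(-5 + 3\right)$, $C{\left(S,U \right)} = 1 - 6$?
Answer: $- \frac{69093}{1299830} \approx -0.053155$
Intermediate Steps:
$C{\left(S,U \right)} = -5$ ($C{\left(S,U \right)} = 1 - 6 = -5$)
$x{\left(h,G \right)} = -2 - \frac{G + h}{h}$ ($x{\left(h,G \right)} = -2 + \left(\left(\frac{G + h}{h + h} - h\right) + h\right) \left(-5 + 3\right) = -2 + \left(\left(\frac{G + h}{2 h} - h\right) + h\right) \left(-2\right) = -2 + \left(\left(- h + \frac{G + h}{2 h}\right) + h\right) \left(-2\right) = -2 + \frac{G + h}{2 h} \left(-2\right) = -2 - \frac{G + h}{h}$)
$\frac{x{\left(182,307 \right)}}{\left(-92845\right) \frac{1}{\left(-9\right) \left(C{\left(-6,-3 \right)} + 122\right)}} = \frac{-3 - \frac{307}{182}}{\left(-92845\right) \frac{1}{\left(-9\right) \left(-5 + 122\right)}} = \frac{-3 - 307 \cdot \frac{1}{182}}{\left(-92845\right) \frac{1}{\left(-9\right) 117}} = \frac{-3 - \frac{307}{182}}{\left(-92845\right) \frac{1}{-1053}} = - \frac{853}{182 \left(\left(-92845\right) \left(- \frac{1}{1053}\right)\right)} = - \frac{853}{182 \cdot \frac{92845}{1053}} = \left(- \frac{853}{182}\right) \frac{1053}{92845} = - \frac{69093}{1299830}$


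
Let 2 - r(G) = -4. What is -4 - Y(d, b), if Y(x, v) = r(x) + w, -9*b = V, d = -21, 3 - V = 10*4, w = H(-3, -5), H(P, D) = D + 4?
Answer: -9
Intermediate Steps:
H(P, D) = 4 + D
r(G) = 6 (r(G) = 2 - 1*(-4) = 2 + 4 = 6)
w = -1 (w = 4 - 5 = -1)
V = -37 (V = 3 - 10*4 = 3 - 1*40 = 3 - 40 = -37)
b = 37/9 (b = -1/9*(-37) = 37/9 ≈ 4.1111)
Y(x, v) = 5 (Y(x, v) = 6 - 1 = 5)
-4 - Y(d, b) = -4 - 1*5 = -4 - 5 = -9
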